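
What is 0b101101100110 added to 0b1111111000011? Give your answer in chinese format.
Convert 0b101101100110 (binary) → 2048 + 512 + 256 + 64 + 32 + 4 + 2 = 2918 (decimal)
Convert 0b1111111000011 (binary) → 4096 + 2048 + 1024 + 512 + 256 + 128 + 64 + 2 + 1 = 8131 (decimal)
Compute 2918 + 8131 = 11049
Convert 11049 (decimal) → 11049 = 1×10000 + 1×1000 + 4×10 + 9 → 一万一千零四十九 (Chinese numeral)
一万一千零四十九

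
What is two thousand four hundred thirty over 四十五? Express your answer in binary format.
Convert two thousand four hundred thirty (English words) → 2×1000 + 4×100 + 30 = 2430 (decimal)
Convert 四十五 (Chinese numeral) → 4×10 + 5 = 45 (decimal)
Compute 2430 ÷ 45 = 54
Convert 54 (decimal) → 54 = 32 + 16 + 4 + 2 → 0b110110 (binary)
0b110110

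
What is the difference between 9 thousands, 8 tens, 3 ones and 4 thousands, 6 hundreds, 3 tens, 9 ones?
Convert 9 thousands, 8 tens, 3 ones (place-value notation) → 9×1000 + 8×10 + 3 = 9083 (decimal)
Convert 4 thousands, 6 hundreds, 3 tens, 9 ones (place-value notation) → 4×1000 + 6×100 + 3×10 + 9 = 4639 (decimal)
Difference: |9083 - 4639| = 4444
4444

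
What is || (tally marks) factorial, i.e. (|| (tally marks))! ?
Convert || (tally marks) → 2 (decimal)
Compute 2! = 2
2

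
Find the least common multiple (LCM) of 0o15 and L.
Convert 0o15 (octal) → 1×8 + 5 = 13 (decimal)
Convert L (Roman numeral) → 50 (decimal)
Compute lcm(13, 50) = 650
650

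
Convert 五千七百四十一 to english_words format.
Convert 五千七百四十一 (Chinese numeral) → 5×1000 + 7×100 + 4×10 + 1 = 5741 (decimal)
Convert 5741 (decimal) → 5741 = 5×1000 + 7×100 + 41 → five thousand seven hundred forty-one (English words)
five thousand seven hundred forty-one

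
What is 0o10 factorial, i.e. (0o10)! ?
Convert 0o10 (octal) → 1×8 = 8 (decimal)
Compute 8! = 40320
40320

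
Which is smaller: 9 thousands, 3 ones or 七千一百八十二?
Convert 9 thousands, 3 ones (place-value notation) → 9×1000 + 3 = 9003 (decimal)
Convert 七千一百八十二 (Chinese numeral) → 7×1000 + 1×100 + 8×10 + 2 = 7182 (decimal)
Compare 9003 vs 7182: smaller = 7182
7182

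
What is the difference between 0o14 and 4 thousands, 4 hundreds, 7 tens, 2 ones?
Convert 0o14 (octal) → 1×8 + 4 = 12 (decimal)
Convert 4 thousands, 4 hundreds, 7 tens, 2 ones (place-value notation) → 4×1000 + 4×100 + 7×10 + 2 = 4472 (decimal)
Difference: |12 - 4472| = 4460
4460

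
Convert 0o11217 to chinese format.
Convert 0o11217 (octal) → 1×4096 + 1×512 + 2×64 + 1×8 + 7 = 4751 (decimal)
Convert 4751 (decimal) → 4751 = 4×1000 + 7×100 + 5×10 + 1 → 四千七百五十一 (Chinese numeral)
四千七百五十一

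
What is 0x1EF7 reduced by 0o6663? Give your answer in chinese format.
Convert 0x1EF7 (hexadecimal) → 1×4096 + 14×256 + 15×16 + 7 = 7927 (decimal)
Convert 0o6663 (octal) → 6×512 + 6×64 + 6×8 + 3 = 3507 (decimal)
Compute 7927 - 3507 = 4420
Convert 4420 (decimal) → 4420 = 4×1000 + 4×100 + 2×10 → 四千四百二十 (Chinese numeral)
四千四百二十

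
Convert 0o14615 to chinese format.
Convert 0o14615 (octal) → 1×4096 + 4×512 + 6×64 + 1×8 + 5 = 6541 (decimal)
Convert 6541 (decimal) → 6541 = 6×1000 + 5×100 + 4×10 + 1 → 六千五百四十一 (Chinese numeral)
六千五百四十一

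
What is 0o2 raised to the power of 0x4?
Convert 0o2 (octal) → 2 (decimal)
Convert 0x4 (hexadecimal) → 4 (decimal)
Compute 2 ^ 4 = 16
16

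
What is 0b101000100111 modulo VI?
Convert 0b101000100111 (binary) → 2048 + 512 + 32 + 4 + 2 + 1 = 2599 (decimal)
Convert VI (Roman numeral) → 5 + 1 = 6 (decimal)
Compute 2599 mod 6 = 1
1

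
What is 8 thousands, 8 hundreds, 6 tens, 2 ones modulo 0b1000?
Convert 8 thousands, 8 hundreds, 6 tens, 2 ones (place-value notation) → 8×1000 + 8×100 + 6×10 + 2 = 8862 (decimal)
Convert 0b1000 (binary) → 8 (decimal)
Compute 8862 mod 8 = 6
6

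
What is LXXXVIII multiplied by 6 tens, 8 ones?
Convert LXXXVIII (Roman numeral) → 50 + 10 + 10 + 10 + 5 + 1 + 1 + 1 = 88 (decimal)
Convert 6 tens, 8 ones (place-value notation) → 6×10 + 8 = 68 (decimal)
Compute 88 × 68 = 5984
5984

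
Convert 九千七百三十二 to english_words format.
Convert 九千七百三十二 (Chinese numeral) → 9×1000 + 7×100 + 3×10 + 2 = 9732 (decimal)
Convert 9732 (decimal) → 9732 = 9×1000 + 7×100 + 32 → nine thousand seven hundred thirty-two (English words)
nine thousand seven hundred thirty-two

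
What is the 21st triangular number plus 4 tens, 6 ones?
The 21st triangular number = 21×22/2 = 231
Convert 4 tens, 6 ones (place-value notation) → 4×10 + 6 = 46 (decimal)
Compute 231 + 46 = 277
277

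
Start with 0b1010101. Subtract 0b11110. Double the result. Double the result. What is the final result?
Convert 0b1010101 (binary) → 64 + 16 + 4 + 1 = 85 (decimal)
Start: 85
Convert 0b11110 (binary) → 16 + 8 + 4 + 2 = 30 (decimal)
85 - 30 = 55
55 × 2 = 110
110 × 2 = 220
220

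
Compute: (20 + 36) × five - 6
Convert five (English words) → 5 (decimal)
Expression in decimal: (20 + 36) × 5 - 6
Parentheses first: 20 + 36 = 56
Multiply: 56 × 5 = 280
Subtract: 280 - 6 = 274
274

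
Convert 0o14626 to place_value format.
Convert 0o14626 (octal) → 1×4096 + 4×512 + 6×64 + 2×8 + 6 = 6550 (decimal)
Convert 6550 (decimal) → 6550 = 6×1000 + 5×100 + 5×10 → 6 thousands, 5 hundreds, 5 tens (place-value notation)
6 thousands, 5 hundreds, 5 tens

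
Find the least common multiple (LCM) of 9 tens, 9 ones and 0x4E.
Convert 9 tens, 9 ones (place-value notation) → 9×10 + 9 = 99 (decimal)
Convert 0x4E (hexadecimal) → 4×16 + 14 = 78 (decimal)
Compute lcm(99, 78) = 2574
2574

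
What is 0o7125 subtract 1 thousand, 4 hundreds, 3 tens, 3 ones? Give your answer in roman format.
Convert 0o7125 (octal) → 7×512 + 1×64 + 2×8 + 5 = 3669 (decimal)
Convert 1 thousand, 4 hundreds, 3 tens, 3 ones (place-value notation) → 1×1000 + 4×100 + 3×10 + 3 = 1433 (decimal)
Compute 3669 - 1433 = 2236
Convert 2236 (decimal) → 2236 = 1000 + 1000 + 100 + 100 + 10 + 10 + 10 + 5 + 1 → MMCCXXXVI (Roman numeral)
MMCCXXXVI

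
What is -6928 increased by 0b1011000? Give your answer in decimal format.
Convert 0b1011000 (binary) → 64 + 16 + 8 = 88 (decimal)
Compute -6928 + 88 = -6840
-6840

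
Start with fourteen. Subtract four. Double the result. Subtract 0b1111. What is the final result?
Convert fourteen (English words) → 14 (decimal)
Start: 14
Convert four (English words) → 4 (decimal)
14 - 4 = 10
10 × 2 = 20
Convert 0b1111 (binary) → 8 + 4 + 2 + 1 = 15 (decimal)
20 - 15 = 5
5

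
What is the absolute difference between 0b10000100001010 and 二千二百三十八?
Convert 0b10000100001010 (binary) → 8192 + 256 + 8 + 2 = 8458 (decimal)
Convert 二千二百三十八 (Chinese numeral) → 2×1000 + 2×100 + 3×10 + 8 = 2238 (decimal)
Compute |8458 - 2238| = 6220
6220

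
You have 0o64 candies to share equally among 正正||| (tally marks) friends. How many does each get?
Convert 0o64 (octal) → 6×8 + 4 = 52 (decimal)
Convert 正正||| (tally marks) → 5 + 5 + 3 = 13 (decimal)
Compute 52 ÷ 13 = 4
4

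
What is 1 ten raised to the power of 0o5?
Convert 1 ten (place-value notation) → 1×10 = 10 (decimal)
Convert 0o5 (octal) → 5 (decimal)
Compute 10 ^ 5 = 100000
100000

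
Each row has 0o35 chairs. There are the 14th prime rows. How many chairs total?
Convert 0o35 (octal) → 3×8 + 5 = 29 (decimal)
Convert the 14th prime (prime index) → 43 (decimal)
Compute 29 × 43 = 1247
1247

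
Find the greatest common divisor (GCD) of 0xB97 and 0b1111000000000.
Convert 0xB97 (hexadecimal) → 11×256 + 9×16 + 7 = 2967 (decimal)
Convert 0b1111000000000 (binary) → 4096 + 2048 + 1024 + 512 = 7680 (decimal)
Compute gcd(2967, 7680) = 3
3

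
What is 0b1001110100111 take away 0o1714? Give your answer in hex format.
Convert 0b1001110100111 (binary) → 4096 + 512 + 256 + 128 + 32 + 4 + 2 + 1 = 5031 (decimal)
Convert 0o1714 (octal) → 1×512 + 7×64 + 1×8 + 4 = 972 (decimal)
Compute 5031 - 972 = 4059
Convert 4059 (decimal) → 4059 = 15×256 + 13×16 + 11 → 0xFDB (hexadecimal)
0xFDB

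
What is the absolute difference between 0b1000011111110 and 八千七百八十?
Convert 0b1000011111110 (binary) → 4096 + 128 + 64 + 32 + 16 + 8 + 4 + 2 = 4350 (decimal)
Convert 八千七百八十 (Chinese numeral) → 8×1000 + 7×100 + 8×10 = 8780 (decimal)
Compute |4350 - 8780| = 4430
4430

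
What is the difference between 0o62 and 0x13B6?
Convert 0o62 (octal) → 6×8 + 2 = 50 (decimal)
Convert 0x13B6 (hexadecimal) → 1×4096 + 3×256 + 11×16 + 6 = 5046 (decimal)
Difference: |50 - 5046| = 4996
4996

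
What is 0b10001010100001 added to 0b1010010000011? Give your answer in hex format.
Convert 0b10001010100001 (binary) → 8192 + 512 + 128 + 32 + 1 = 8865 (decimal)
Convert 0b1010010000011 (binary) → 4096 + 1024 + 128 + 2 + 1 = 5251 (decimal)
Compute 8865 + 5251 = 14116
Convert 14116 (decimal) → 14116 = 3×4096 + 7×256 + 2×16 + 4 → 0x3724 (hexadecimal)
0x3724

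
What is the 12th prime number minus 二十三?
The 12th prime number = 37
Convert 二十三 (Chinese numeral) → 2×10 + 3 = 23 (decimal)
Compute 37 - 23 = 14
14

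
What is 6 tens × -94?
Convert 6 tens (place-value notation) → 6×10 = 60 (decimal)
Compute 60 × -94 = -5640
-5640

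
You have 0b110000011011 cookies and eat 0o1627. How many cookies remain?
Convert 0b110000011011 (binary) → 2048 + 1024 + 16 + 8 + 2 + 1 = 3099 (decimal)
Convert 0o1627 (octal) → 1×512 + 6×64 + 2×8 + 7 = 919 (decimal)
Compute 3099 - 919 = 2180
2180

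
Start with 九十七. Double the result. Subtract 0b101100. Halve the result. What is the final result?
Convert 九十七 (Chinese numeral) → 9×10 + 7 = 97 (decimal)
Start: 97
97 × 2 = 194
Convert 0b101100 (binary) → 32 + 8 + 4 = 44 (decimal)
194 - 44 = 150
150 ÷ 2 = 75
75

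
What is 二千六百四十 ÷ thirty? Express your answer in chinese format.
Convert 二千六百四十 (Chinese numeral) → 2×1000 + 6×100 + 4×10 = 2640 (decimal)
Convert thirty (English words) → 30 (decimal)
Compute 2640 ÷ 30 = 88
Convert 88 (decimal) → 88 = 8×10 + 8 → 八十八 (Chinese numeral)
八十八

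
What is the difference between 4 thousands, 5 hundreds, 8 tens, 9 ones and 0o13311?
Convert 4 thousands, 5 hundreds, 8 tens, 9 ones (place-value notation) → 4×1000 + 5×100 + 8×10 + 9 = 4589 (decimal)
Convert 0o13311 (octal) → 1×4096 + 3×512 + 3×64 + 1×8 + 1 = 5833 (decimal)
Difference: |4589 - 5833| = 1244
1244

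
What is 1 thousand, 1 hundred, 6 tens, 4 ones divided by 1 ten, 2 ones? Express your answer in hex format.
Convert 1 thousand, 1 hundred, 6 tens, 4 ones (place-value notation) → 1×1000 + 1×100 + 6×10 + 4 = 1164 (decimal)
Convert 1 ten, 2 ones (place-value notation) → 1×10 + 2 = 12 (decimal)
Compute 1164 ÷ 12 = 97
Convert 97 (decimal) → 97 = 6×16 + 1 → 0x61 (hexadecimal)
0x61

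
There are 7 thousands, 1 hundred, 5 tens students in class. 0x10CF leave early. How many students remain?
Convert 7 thousands, 1 hundred, 5 tens (place-value notation) → 7×1000 + 1×100 + 5×10 = 7150 (decimal)
Convert 0x10CF (hexadecimal) → 1×4096 + 12×16 + 15 = 4303 (decimal)
Compute 7150 - 4303 = 2847
2847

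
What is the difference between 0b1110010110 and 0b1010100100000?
Convert 0b1110010110 (binary) → 512 + 256 + 128 + 16 + 4 + 2 = 918 (decimal)
Convert 0b1010100100000 (binary) → 4096 + 1024 + 256 + 32 = 5408 (decimal)
Difference: |918 - 5408| = 4490
4490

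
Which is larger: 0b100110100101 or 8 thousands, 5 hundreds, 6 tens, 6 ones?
Convert 0b100110100101 (binary) → 2048 + 256 + 128 + 32 + 4 + 1 = 2469 (decimal)
Convert 8 thousands, 5 hundreds, 6 tens, 6 ones (place-value notation) → 8×1000 + 5×100 + 6×10 + 6 = 8566 (decimal)
Compare 2469 vs 8566: larger = 8566
8566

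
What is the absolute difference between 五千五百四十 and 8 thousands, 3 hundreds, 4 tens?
Convert 五千五百四十 (Chinese numeral) → 5×1000 + 5×100 + 4×10 = 5540 (decimal)
Convert 8 thousands, 3 hundreds, 4 tens (place-value notation) → 8×1000 + 3×100 + 4×10 = 8340 (decimal)
Compute |5540 - 8340| = 2800
2800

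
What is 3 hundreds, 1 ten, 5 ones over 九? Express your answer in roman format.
Convert 3 hundreds, 1 ten, 5 ones (place-value notation) → 3×100 + 1×10 + 5 = 315 (decimal)
Convert 九 (Chinese numeral) → 9 (decimal)
Compute 315 ÷ 9 = 35
Convert 35 (decimal) → 35 = 10 + 10 + 10 + 5 → XXXV (Roman numeral)
XXXV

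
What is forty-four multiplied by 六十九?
Convert forty-four (English words) → 44 (decimal)
Convert 六十九 (Chinese numeral) → 6×10 + 9 = 69 (decimal)
Compute 44 × 69 = 3036
3036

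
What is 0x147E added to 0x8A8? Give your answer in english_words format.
Convert 0x147E (hexadecimal) → 1×4096 + 4×256 + 7×16 + 14 = 5246 (decimal)
Convert 0x8A8 (hexadecimal) → 8×256 + 10×16 + 8 = 2216 (decimal)
Compute 5246 + 2216 = 7462
Convert 7462 (decimal) → 7462 = 7×1000 + 4×100 + 62 → seven thousand four hundred sixty-two (English words)
seven thousand four hundred sixty-two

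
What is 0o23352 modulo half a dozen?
Convert 0o23352 (octal) → 2×4096 + 3×512 + 3×64 + 5×8 + 2 = 9962 (decimal)
Convert half a dozen (colloquial) → 6 (decimal)
Compute 9962 mod 6 = 2
2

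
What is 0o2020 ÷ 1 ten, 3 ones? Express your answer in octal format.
Convert 0o2020 (octal) → 2×512 + 2×8 = 1040 (decimal)
Convert 1 ten, 3 ones (place-value notation) → 1×10 + 3 = 13 (decimal)
Compute 1040 ÷ 13 = 80
Convert 80 (decimal) → 80 = 1×64 + 2×8 → 0o120 (octal)
0o120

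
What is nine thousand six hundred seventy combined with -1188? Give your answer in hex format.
Convert nine thousand six hundred seventy (English words) → 9×1000 + 6×100 + 70 = 9670 (decimal)
Compute 9670 + -1188 = 8482
Convert 8482 (decimal) → 8482 = 2×4096 + 1×256 + 2×16 + 2 → 0x2122 (hexadecimal)
0x2122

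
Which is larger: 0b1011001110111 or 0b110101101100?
Convert 0b1011001110111 (binary) → 4096 + 1024 + 512 + 64 + 32 + 16 + 4 + 2 + 1 = 5751 (decimal)
Convert 0b110101101100 (binary) → 2048 + 1024 + 256 + 64 + 32 + 8 + 4 = 3436 (decimal)
Compare 5751 vs 3436: larger = 5751
5751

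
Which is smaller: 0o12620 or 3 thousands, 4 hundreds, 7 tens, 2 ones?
Convert 0o12620 (octal) → 1×4096 + 2×512 + 6×64 + 2×8 = 5520 (decimal)
Convert 3 thousands, 4 hundreds, 7 tens, 2 ones (place-value notation) → 3×1000 + 4×100 + 7×10 + 2 = 3472 (decimal)
Compare 5520 vs 3472: smaller = 3472
3472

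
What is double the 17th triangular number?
The 17th triangular number = 17×18/2 = 153
Compute 153 × 2 = 306
306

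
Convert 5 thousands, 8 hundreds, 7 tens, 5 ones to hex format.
Convert 5 thousands, 8 hundreds, 7 tens, 5 ones (place-value notation) → 5×1000 + 8×100 + 7×10 + 5 = 5875 (decimal)
Convert 5875 (decimal) → 5875 = 1×4096 + 6×256 + 15×16 + 3 → 0x16F3 (hexadecimal)
0x16F3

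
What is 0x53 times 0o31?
Convert 0x53 (hexadecimal) → 5×16 + 3 = 83 (decimal)
Convert 0o31 (octal) → 3×8 + 1 = 25 (decimal)
Compute 83 × 25 = 2075
2075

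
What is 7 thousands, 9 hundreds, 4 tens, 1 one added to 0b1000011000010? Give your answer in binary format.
Convert 7 thousands, 9 hundreds, 4 tens, 1 one (place-value notation) → 7×1000 + 9×100 + 4×10 + 1 = 7941 (decimal)
Convert 0b1000011000010 (binary) → 4096 + 128 + 64 + 2 = 4290 (decimal)
Compute 7941 + 4290 = 12231
Convert 12231 (decimal) → 12231 = 8192 + 2048 + 1024 + 512 + 256 + 128 + 64 + 4 + 2 + 1 → 0b10111111000111 (binary)
0b10111111000111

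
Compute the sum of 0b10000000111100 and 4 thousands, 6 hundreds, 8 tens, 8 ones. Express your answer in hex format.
Convert 0b10000000111100 (binary) → 8192 + 32 + 16 + 8 + 4 = 8252 (decimal)
Convert 4 thousands, 6 hundreds, 8 tens, 8 ones (place-value notation) → 4×1000 + 6×100 + 8×10 + 8 = 4688 (decimal)
Compute 8252 + 4688 = 12940
Convert 12940 (decimal) → 12940 = 3×4096 + 2×256 + 8×16 + 12 → 0x328C (hexadecimal)
0x328C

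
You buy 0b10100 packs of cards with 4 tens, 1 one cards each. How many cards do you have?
Convert 4 tens, 1 one (place-value notation) → 4×10 + 1 = 41 (decimal)
Convert 0b10100 (binary) → 16 + 4 = 20 (decimal)
Compute 41 × 20 = 820
820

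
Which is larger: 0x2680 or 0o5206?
Convert 0x2680 (hexadecimal) → 2×4096 + 6×256 + 8×16 = 9856 (decimal)
Convert 0o5206 (octal) → 5×512 + 2×64 + 6 = 2694 (decimal)
Compare 9856 vs 2694: larger = 9856
9856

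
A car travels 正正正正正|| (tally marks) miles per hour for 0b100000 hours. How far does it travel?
Convert 正正正正正|| (tally marks) → 5 + 5 + 5 + 5 + 5 + 2 = 27 (decimal)
Convert 0b100000 (binary) → 32 (decimal)
Compute 27 × 32 = 864
864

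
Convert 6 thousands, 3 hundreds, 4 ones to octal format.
Convert 6 thousands, 3 hundreds, 4 ones (place-value notation) → 6×1000 + 3×100 + 4 = 6304 (decimal)
Convert 6304 (decimal) → 6304 = 1×4096 + 4×512 + 2×64 + 4×8 → 0o14240 (octal)
0o14240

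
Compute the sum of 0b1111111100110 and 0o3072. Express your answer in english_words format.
Convert 0b1111111100110 (binary) → 4096 + 2048 + 1024 + 512 + 256 + 128 + 64 + 32 + 4 + 2 = 8166 (decimal)
Convert 0o3072 (octal) → 3×512 + 7×8 + 2 = 1594 (decimal)
Compute 8166 + 1594 = 9760
Convert 9760 (decimal) → 9760 = 9×1000 + 7×100 + 60 → nine thousand seven hundred sixty (English words)
nine thousand seven hundred sixty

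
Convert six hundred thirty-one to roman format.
Convert six hundred thirty-one (English words) → 6×100 + 31 = 631 (decimal)
Convert 631 (decimal) → 631 = 500 + 100 + 10 + 10 + 10 + 1 → DCXXXI (Roman numeral)
DCXXXI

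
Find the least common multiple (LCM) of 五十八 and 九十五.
Convert 五十八 (Chinese numeral) → 5×10 + 8 = 58 (decimal)
Convert 九十五 (Chinese numeral) → 9×10 + 5 = 95 (decimal)
Compute lcm(58, 95) = 5510
5510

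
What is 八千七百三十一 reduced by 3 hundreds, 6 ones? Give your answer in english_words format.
Convert 八千七百三十一 (Chinese numeral) → 8×1000 + 7×100 + 3×10 + 1 = 8731 (decimal)
Convert 3 hundreds, 6 ones (place-value notation) → 3×100 + 6 = 306 (decimal)
Compute 8731 - 306 = 8425
Convert 8425 (decimal) → 8425 = 8×1000 + 4×100 + 25 → eight thousand four hundred twenty-five (English words)
eight thousand four hundred twenty-five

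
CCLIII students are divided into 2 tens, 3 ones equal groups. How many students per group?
Convert CCLIII (Roman numeral) → 100 + 100 + 50 + 1 + 1 + 1 = 253 (decimal)
Convert 2 tens, 3 ones (place-value notation) → 2×10 + 3 = 23 (decimal)
Compute 253 ÷ 23 = 11
11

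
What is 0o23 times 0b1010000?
Convert 0o23 (octal) → 2×8 + 3 = 19 (decimal)
Convert 0b1010000 (binary) → 64 + 16 = 80 (decimal)
Compute 19 × 80 = 1520
1520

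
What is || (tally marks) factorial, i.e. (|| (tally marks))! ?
Convert || (tally marks) → 2 (decimal)
Compute 2! = 2
2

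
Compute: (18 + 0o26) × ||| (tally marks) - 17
Convert 0o26 (octal) → 2×8 + 6 = 22 (decimal)
Convert ||| (tally marks) → 3 (decimal)
Expression in decimal: (18 + 22) × 3 - 17
Parentheses first: 18 + 22 = 40
Multiply: 40 × 3 = 120
Subtract: 120 - 17 = 103
103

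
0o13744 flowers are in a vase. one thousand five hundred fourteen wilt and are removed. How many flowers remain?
Convert 0o13744 (octal) → 1×4096 + 3×512 + 7×64 + 4×8 + 4 = 6116 (decimal)
Convert one thousand five hundred fourteen (English words) → 1×1000 + 5×100 + 14 = 1514 (decimal)
Compute 6116 - 1514 = 4602
4602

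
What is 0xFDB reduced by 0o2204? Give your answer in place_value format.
Convert 0xFDB (hexadecimal) → 15×256 + 13×16 + 11 = 4059 (decimal)
Convert 0o2204 (octal) → 2×512 + 2×64 + 4 = 1156 (decimal)
Compute 4059 - 1156 = 2903
Convert 2903 (decimal) → 2903 = 2×1000 + 9×100 + 3 → 2 thousands, 9 hundreds, 3 ones (place-value notation)
2 thousands, 9 hundreds, 3 ones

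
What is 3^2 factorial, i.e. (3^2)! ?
Convert 3^2 (power) → 9 (decimal)
Compute 9! = 362880
362880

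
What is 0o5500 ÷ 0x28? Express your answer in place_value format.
Convert 0o5500 (octal) → 5×512 + 5×64 = 2880 (decimal)
Convert 0x28 (hexadecimal) → 2×16 + 8 = 40 (decimal)
Compute 2880 ÷ 40 = 72
Convert 72 (decimal) → 72 = 7×10 + 2 → 7 tens, 2 ones (place-value notation)
7 tens, 2 ones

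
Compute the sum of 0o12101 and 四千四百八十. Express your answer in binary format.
Convert 0o12101 (octal) → 1×4096 + 2×512 + 1×64 + 1 = 5185 (decimal)
Convert 四千四百八十 (Chinese numeral) → 4×1000 + 4×100 + 8×10 = 4480 (decimal)
Compute 5185 + 4480 = 9665
Convert 9665 (decimal) → 9665 = 8192 + 1024 + 256 + 128 + 64 + 1 → 0b10010111000001 (binary)
0b10010111000001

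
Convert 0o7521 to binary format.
Convert 0o7521 (octal) → 7×512 + 5×64 + 2×8 + 1 = 3921 (decimal)
Convert 3921 (decimal) → 3921 = 2048 + 1024 + 512 + 256 + 64 + 16 + 1 → 0b111101010001 (binary)
0b111101010001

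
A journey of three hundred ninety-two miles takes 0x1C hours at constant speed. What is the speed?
Convert three hundred ninety-two (English words) → 3×100 + 92 = 392 (decimal)
Convert 0x1C (hexadecimal) → 1×16 + 12 = 28 (decimal)
Compute 392 ÷ 28 = 14
14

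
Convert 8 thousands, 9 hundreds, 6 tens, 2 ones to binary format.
Convert 8 thousands, 9 hundreds, 6 tens, 2 ones (place-value notation) → 8×1000 + 9×100 + 6×10 + 2 = 8962 (decimal)
Convert 8962 (decimal) → 8962 = 8192 + 512 + 256 + 2 → 0b10001100000010 (binary)
0b10001100000010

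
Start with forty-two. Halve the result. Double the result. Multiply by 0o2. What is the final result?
Convert forty-two (English words) → 42 (decimal)
Start: 42
42 ÷ 2 = 21
21 × 2 = 42
Convert 0o2 (octal) → 2 (decimal)
42 × 2 = 84
84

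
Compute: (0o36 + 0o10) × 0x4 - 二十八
Convert 0o36 (octal) → 3×8 + 6 = 30 (decimal)
Convert 0o10 (octal) → 1×8 = 8 (decimal)
Convert 0x4 (hexadecimal) → 4 (decimal)
Convert 二十八 (Chinese numeral) → 2×10 + 8 = 28 (decimal)
Expression in decimal: (30 + 8) × 4 - 28
Parentheses first: 30 + 8 = 38
Multiply: 38 × 4 = 152
Subtract: 152 - 28 = 124
124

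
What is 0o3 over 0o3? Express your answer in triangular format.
Convert 0o3 (octal) → 3 (decimal)
Convert 0o3 (octal) → 3 (decimal)
Compute 3 ÷ 3 = 1
Convert 1 (decimal) → 1 = 1×2/2 → the 1st triangular number (triangular index)
the 1st triangular number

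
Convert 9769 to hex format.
Convert 9769 (decimal) → 9769 = 2×4096 + 6×256 + 2×16 + 9 → 0x2629 (hexadecimal)
0x2629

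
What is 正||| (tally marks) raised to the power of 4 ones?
Convert 正||| (tally marks) → 5 + 3 = 8 (decimal)
Convert 4 ones (place-value notation) → 4 (decimal)
Compute 8 ^ 4 = 4096
4096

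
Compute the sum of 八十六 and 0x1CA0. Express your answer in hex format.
Convert 八十六 (Chinese numeral) → 8×10 + 6 = 86 (decimal)
Convert 0x1CA0 (hexadecimal) → 1×4096 + 12×256 + 10×16 = 7328 (decimal)
Compute 86 + 7328 = 7414
Convert 7414 (decimal) → 7414 = 1×4096 + 12×256 + 15×16 + 6 → 0x1CF6 (hexadecimal)
0x1CF6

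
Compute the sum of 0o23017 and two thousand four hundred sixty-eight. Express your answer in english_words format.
Convert 0o23017 (octal) → 2×4096 + 3×512 + 1×8 + 7 = 9743 (decimal)
Convert two thousand four hundred sixty-eight (English words) → 2×1000 + 4×100 + 68 = 2468 (decimal)
Compute 9743 + 2468 = 12211
Convert 12211 (decimal) → 12211 = 12×1000 + 2×100 + 11 → twelve thousand two hundred eleven (English words)
twelve thousand two hundred eleven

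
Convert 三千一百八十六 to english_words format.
Convert 三千一百八十六 (Chinese numeral) → 3×1000 + 1×100 + 8×10 + 6 = 3186 (decimal)
Convert 3186 (decimal) → 3186 = 3×1000 + 1×100 + 86 → three thousand one hundred eighty-six (English words)
three thousand one hundred eighty-six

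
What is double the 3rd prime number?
The 3rd prime number = 5
Compute 5 × 2 = 10
10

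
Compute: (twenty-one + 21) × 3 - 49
Convert twenty-one (English words) → 21 (decimal)
Expression in decimal: (21 + 21) × 3 - 49
Parentheses first: 21 + 21 = 42
Multiply: 42 × 3 = 126
Subtract: 126 - 49 = 77
77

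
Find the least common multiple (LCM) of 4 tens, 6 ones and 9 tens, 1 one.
Convert 4 tens, 6 ones (place-value notation) → 4×10 + 6 = 46 (decimal)
Convert 9 tens, 1 one (place-value notation) → 9×10 + 1 = 91 (decimal)
Compute lcm(46, 91) = 4186
4186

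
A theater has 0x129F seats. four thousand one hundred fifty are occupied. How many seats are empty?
Convert 0x129F (hexadecimal) → 1×4096 + 2×256 + 9×16 + 15 = 4767 (decimal)
Convert four thousand one hundred fifty (English words) → 4×1000 + 1×100 + 50 = 4150 (decimal)
Compute 4767 - 4150 = 617
617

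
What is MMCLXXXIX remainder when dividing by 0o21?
Convert MMCLXXXIX (Roman numeral) → 1000 + 1000 + 100 + 50 + 10 + 10 + 10 + 9 = 2189 (decimal)
Convert 0o21 (octal) → 2×8 + 1 = 17 (decimal)
Compute 2189 mod 17 = 13
13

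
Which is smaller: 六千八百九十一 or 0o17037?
Convert 六千八百九十一 (Chinese numeral) → 6×1000 + 8×100 + 9×10 + 1 = 6891 (decimal)
Convert 0o17037 (octal) → 1×4096 + 7×512 + 3×8 + 7 = 7711 (decimal)
Compare 6891 vs 7711: smaller = 6891
6891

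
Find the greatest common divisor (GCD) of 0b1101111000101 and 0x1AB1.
Convert 0b1101111000101 (binary) → 4096 + 2048 + 512 + 256 + 128 + 64 + 4 + 1 = 7109 (decimal)
Convert 0x1AB1 (hexadecimal) → 1×4096 + 10×256 + 11×16 + 1 = 6833 (decimal)
Compute gcd(7109, 6833) = 1
1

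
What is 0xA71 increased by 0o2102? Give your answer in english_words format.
Convert 0xA71 (hexadecimal) → 10×256 + 7×16 + 1 = 2673 (decimal)
Convert 0o2102 (octal) → 2×512 + 1×64 + 2 = 1090 (decimal)
Compute 2673 + 1090 = 3763
Convert 3763 (decimal) → 3763 = 3×1000 + 7×100 + 63 → three thousand seven hundred sixty-three (English words)
three thousand seven hundred sixty-three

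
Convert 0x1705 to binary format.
Convert 0x1705 (hexadecimal) → 1×4096 + 7×256 + 5 = 5893 (decimal)
Convert 5893 (decimal) → 5893 = 4096 + 1024 + 512 + 256 + 4 + 1 → 0b1011100000101 (binary)
0b1011100000101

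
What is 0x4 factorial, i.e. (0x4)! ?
Convert 0x4 (hexadecimal) → 4 (decimal)
Compute 4! = 24
24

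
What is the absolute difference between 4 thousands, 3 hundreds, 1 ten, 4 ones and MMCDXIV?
Convert 4 thousands, 3 hundreds, 1 ten, 4 ones (place-value notation) → 4×1000 + 3×100 + 1×10 + 4 = 4314 (decimal)
Convert MMCDXIV (Roman numeral) → 1000 + 1000 + 400 + 10 + 4 = 2414 (decimal)
Compute |4314 - 2414| = 1900
1900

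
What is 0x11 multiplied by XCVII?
Convert 0x11 (hexadecimal) → 1×16 + 1 = 17 (decimal)
Convert XCVII (Roman numeral) → 90 + 5 + 1 + 1 = 97 (decimal)
Compute 17 × 97 = 1649
1649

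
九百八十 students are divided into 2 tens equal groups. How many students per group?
Convert 九百八十 (Chinese numeral) → 9×100 + 8×10 = 980 (decimal)
Convert 2 tens (place-value notation) → 2×10 = 20 (decimal)
Compute 980 ÷ 20 = 49
49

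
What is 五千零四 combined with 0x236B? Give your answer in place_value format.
Convert 五千零四 (Chinese numeral) → 5×1000 + 4 = 5004 (decimal)
Convert 0x236B (hexadecimal) → 2×4096 + 3×256 + 6×16 + 11 = 9067 (decimal)
Compute 5004 + 9067 = 14071
Convert 14071 (decimal) → 14071 = 14×1000 + 7×10 + 1 → 14 thousands, 7 tens, 1 one (place-value notation)
14 thousands, 7 tens, 1 one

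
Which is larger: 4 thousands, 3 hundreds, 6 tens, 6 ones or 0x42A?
Convert 4 thousands, 3 hundreds, 6 tens, 6 ones (place-value notation) → 4×1000 + 3×100 + 6×10 + 6 = 4366 (decimal)
Convert 0x42A (hexadecimal) → 4×256 + 2×16 + 10 = 1066 (decimal)
Compare 4366 vs 1066: larger = 4366
4366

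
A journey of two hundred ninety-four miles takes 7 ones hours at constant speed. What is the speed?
Convert two hundred ninety-four (English words) → 2×100 + 94 = 294 (decimal)
Convert 7 ones (place-value notation) → 7 (decimal)
Compute 294 ÷ 7 = 42
42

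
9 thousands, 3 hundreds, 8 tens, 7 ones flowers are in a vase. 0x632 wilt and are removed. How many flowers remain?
Convert 9 thousands, 3 hundreds, 8 tens, 7 ones (place-value notation) → 9×1000 + 3×100 + 8×10 + 7 = 9387 (decimal)
Convert 0x632 (hexadecimal) → 6×256 + 3×16 + 2 = 1586 (decimal)
Compute 9387 - 1586 = 7801
7801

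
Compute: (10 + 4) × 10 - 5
Parentheses first: 10 + 4 = 14
Multiply: 14 × 10 = 140
Subtract: 140 - 5 = 135
135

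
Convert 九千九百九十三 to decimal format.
Convert 九千九百九十三 (Chinese numeral) → 9×1000 + 9×100 + 9×10 + 3 = 9993 (decimal)
9993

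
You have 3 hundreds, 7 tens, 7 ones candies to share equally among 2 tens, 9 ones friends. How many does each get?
Convert 3 hundreds, 7 tens, 7 ones (place-value notation) → 3×100 + 7×10 + 7 = 377 (decimal)
Convert 2 tens, 9 ones (place-value notation) → 2×10 + 9 = 29 (decimal)
Compute 377 ÷ 29 = 13
13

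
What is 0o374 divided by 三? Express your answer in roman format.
Convert 0o374 (octal) → 3×64 + 7×8 + 4 = 252 (decimal)
Convert 三 (Chinese numeral) → 3 (decimal)
Compute 252 ÷ 3 = 84
Convert 84 (decimal) → 84 = 50 + 10 + 10 + 10 + 4 → LXXXIV (Roman numeral)
LXXXIV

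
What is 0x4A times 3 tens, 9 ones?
Convert 0x4A (hexadecimal) → 4×16 + 10 = 74 (decimal)
Convert 3 tens, 9 ones (place-value notation) → 3×10 + 9 = 39 (decimal)
Compute 74 × 39 = 2886
2886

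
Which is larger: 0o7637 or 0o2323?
Convert 0o7637 (octal) → 7×512 + 6×64 + 3×8 + 7 = 3999 (decimal)
Convert 0o2323 (octal) → 2×512 + 3×64 + 2×8 + 3 = 1235 (decimal)
Compare 3999 vs 1235: larger = 3999
3999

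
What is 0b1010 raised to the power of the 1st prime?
Convert 0b1010 (binary) → 8 + 2 = 10 (decimal)
Convert the 1st prime (prime index) → 2 (decimal)
Compute 10 ^ 2 = 100
100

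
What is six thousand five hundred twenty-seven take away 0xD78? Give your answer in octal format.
Convert six thousand five hundred twenty-seven (English words) → 6×1000 + 5×100 + 27 = 6527 (decimal)
Convert 0xD78 (hexadecimal) → 13×256 + 7×16 + 8 = 3448 (decimal)
Compute 6527 - 3448 = 3079
Convert 3079 (decimal) → 3079 = 6×512 + 7 → 0o6007 (octal)
0o6007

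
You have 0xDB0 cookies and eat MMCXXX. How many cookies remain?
Convert 0xDB0 (hexadecimal) → 13×256 + 11×16 = 3504 (decimal)
Convert MMCXXX (Roman numeral) → 1000 + 1000 + 100 + 10 + 10 + 10 = 2130 (decimal)
Compute 3504 - 2130 = 1374
1374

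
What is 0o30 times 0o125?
Convert 0o30 (octal) → 3×8 = 24 (decimal)
Convert 0o125 (octal) → 1×64 + 2×8 + 5 = 85 (decimal)
Compute 24 × 85 = 2040
2040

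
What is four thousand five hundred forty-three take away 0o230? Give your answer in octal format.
Convert four thousand five hundred forty-three (English words) → 4×1000 + 5×100 + 43 = 4543 (decimal)
Convert 0o230 (octal) → 2×64 + 3×8 = 152 (decimal)
Compute 4543 - 152 = 4391
Convert 4391 (decimal) → 4391 = 1×4096 + 4×64 + 4×8 + 7 → 0o10447 (octal)
0o10447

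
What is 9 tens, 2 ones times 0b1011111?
Convert 9 tens, 2 ones (place-value notation) → 9×10 + 2 = 92 (decimal)
Convert 0b1011111 (binary) → 64 + 16 + 8 + 4 + 2 + 1 = 95 (decimal)
Compute 92 × 95 = 8740
8740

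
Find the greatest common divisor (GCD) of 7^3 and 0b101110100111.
Convert 7^3 (power) → 343 (decimal)
Convert 0b101110100111 (binary) → 2048 + 512 + 256 + 128 + 32 + 4 + 2 + 1 = 2983 (decimal)
Compute gcd(343, 2983) = 1
1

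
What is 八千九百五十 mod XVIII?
Convert 八千九百五十 (Chinese numeral) → 8×1000 + 9×100 + 5×10 = 8950 (decimal)
Convert XVIII (Roman numeral) → 10 + 5 + 1 + 1 + 1 = 18 (decimal)
Compute 8950 mod 18 = 4
4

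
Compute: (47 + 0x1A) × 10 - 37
Convert 0x1A (hexadecimal) → 1×16 + 10 = 26 (decimal)
Expression in decimal: (47 + 26) × 10 - 37
Parentheses first: 47 + 26 = 73
Multiply: 73 × 10 = 730
Subtract: 730 - 37 = 693
693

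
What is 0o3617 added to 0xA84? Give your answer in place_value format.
Convert 0o3617 (octal) → 3×512 + 6×64 + 1×8 + 7 = 1935 (decimal)
Convert 0xA84 (hexadecimal) → 10×256 + 8×16 + 4 = 2692 (decimal)
Compute 1935 + 2692 = 4627
Convert 4627 (decimal) → 4627 = 4×1000 + 6×100 + 2×10 + 7 → 4 thousands, 6 hundreds, 2 tens, 7 ones (place-value notation)
4 thousands, 6 hundreds, 2 tens, 7 ones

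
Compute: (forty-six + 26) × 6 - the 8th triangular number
Convert forty-six (English words) → 46 (decimal)
Convert the 8th triangular number (triangular index) → 8×9/2 = 36 (decimal)
Expression in decimal: (46 + 26) × 6 - 36
Parentheses first: 46 + 26 = 72
Multiply: 72 × 6 = 432
Subtract: 432 - 36 = 396
396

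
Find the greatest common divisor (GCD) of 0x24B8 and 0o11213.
Convert 0x24B8 (hexadecimal) → 2×4096 + 4×256 + 11×16 + 8 = 9400 (decimal)
Convert 0o11213 (octal) → 1×4096 + 1×512 + 2×64 + 1×8 + 3 = 4747 (decimal)
Compute gcd(9400, 4747) = 47
47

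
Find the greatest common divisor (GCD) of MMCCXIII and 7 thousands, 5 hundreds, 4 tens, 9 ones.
Convert MMCCXIII (Roman numeral) → 1000 + 1000 + 100 + 100 + 10 + 1 + 1 + 1 = 2213 (decimal)
Convert 7 thousands, 5 hundreds, 4 tens, 9 ones (place-value notation) → 7×1000 + 5×100 + 4×10 + 9 = 7549 (decimal)
Compute gcd(2213, 7549) = 1
1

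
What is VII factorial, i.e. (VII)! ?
Convert VII (Roman numeral) → 5 + 1 + 1 = 7 (decimal)
Compute 7! = 5040
5040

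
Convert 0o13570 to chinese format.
Convert 0o13570 (octal) → 1×4096 + 3×512 + 5×64 + 7×8 = 6008 (decimal)
Convert 6008 (decimal) → 6008 = 6×1000 + 8 → 六千零八 (Chinese numeral)
六千零八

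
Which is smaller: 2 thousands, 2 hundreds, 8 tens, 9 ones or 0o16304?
Convert 2 thousands, 2 hundreds, 8 tens, 9 ones (place-value notation) → 2×1000 + 2×100 + 8×10 + 9 = 2289 (decimal)
Convert 0o16304 (octal) → 1×4096 + 6×512 + 3×64 + 4 = 7364 (decimal)
Compare 2289 vs 7364: smaller = 2289
2289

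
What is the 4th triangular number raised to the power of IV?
Convert the 4th triangular number (triangular index) → 4×5/2 = 10 (decimal)
Convert IV (Roman numeral) → 4 (decimal)
Compute 10 ^ 4 = 10000
10000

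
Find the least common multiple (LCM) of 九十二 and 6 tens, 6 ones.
Convert 九十二 (Chinese numeral) → 9×10 + 2 = 92 (decimal)
Convert 6 tens, 6 ones (place-value notation) → 6×10 + 6 = 66 (decimal)
Compute lcm(92, 66) = 3036
3036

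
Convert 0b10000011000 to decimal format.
Convert 0b10000011000 (binary) → 1024 + 16 + 8 = 1048 (decimal)
1048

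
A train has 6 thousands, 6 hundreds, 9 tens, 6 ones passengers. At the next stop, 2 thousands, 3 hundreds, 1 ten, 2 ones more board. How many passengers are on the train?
Convert 6 thousands, 6 hundreds, 9 tens, 6 ones (place-value notation) → 6×1000 + 6×100 + 9×10 + 6 = 6696 (decimal)
Convert 2 thousands, 3 hundreds, 1 ten, 2 ones (place-value notation) → 2×1000 + 3×100 + 1×10 + 2 = 2312 (decimal)
Compute 6696 + 2312 = 9008
9008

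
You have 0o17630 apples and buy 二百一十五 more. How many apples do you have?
Convert 0o17630 (octal) → 1×4096 + 7×512 + 6×64 + 3×8 = 8088 (decimal)
Convert 二百一十五 (Chinese numeral) → 2×100 + 1×10 + 5 = 215 (decimal)
Compute 8088 + 215 = 8303
8303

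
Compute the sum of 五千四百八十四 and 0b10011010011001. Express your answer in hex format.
Convert 五千四百八十四 (Chinese numeral) → 5×1000 + 4×100 + 8×10 + 4 = 5484 (decimal)
Convert 0b10011010011001 (binary) → 8192 + 1024 + 512 + 128 + 16 + 8 + 1 = 9881 (decimal)
Compute 5484 + 9881 = 15365
Convert 15365 (decimal) → 15365 = 3×4096 + 12×256 + 5 → 0x3C05 (hexadecimal)
0x3C05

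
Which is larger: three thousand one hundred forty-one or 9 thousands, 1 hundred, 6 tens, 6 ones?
Convert three thousand one hundred forty-one (English words) → 3×1000 + 1×100 + 41 = 3141 (decimal)
Convert 9 thousands, 1 hundred, 6 tens, 6 ones (place-value notation) → 9×1000 + 1×100 + 6×10 + 6 = 9166 (decimal)
Compare 3141 vs 9166: larger = 9166
9166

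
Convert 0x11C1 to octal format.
Convert 0x11C1 (hexadecimal) → 1×4096 + 1×256 + 12×16 + 1 = 4545 (decimal)
Convert 4545 (decimal) → 4545 = 1×4096 + 7×64 + 1 → 0o10701 (octal)
0o10701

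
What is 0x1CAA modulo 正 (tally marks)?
Convert 0x1CAA (hexadecimal) → 1×4096 + 12×256 + 10×16 + 10 = 7338 (decimal)
Convert 正 (tally marks) → 5 (decimal)
Compute 7338 mod 5 = 3
3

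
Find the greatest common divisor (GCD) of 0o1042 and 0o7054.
Convert 0o1042 (octal) → 1×512 + 4×8 + 2 = 546 (decimal)
Convert 0o7054 (octal) → 7×512 + 5×8 + 4 = 3628 (decimal)
Compute gcd(546, 3628) = 2
2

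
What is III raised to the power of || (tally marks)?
Convert III (Roman numeral) → 1 + 1 + 1 = 3 (decimal)
Convert || (tally marks) → 2 (decimal)
Compute 3 ^ 2 = 9
9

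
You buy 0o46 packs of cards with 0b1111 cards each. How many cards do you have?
Convert 0b1111 (binary) → 8 + 4 + 2 + 1 = 15 (decimal)
Convert 0o46 (octal) → 4×8 + 6 = 38 (decimal)
Compute 15 × 38 = 570
570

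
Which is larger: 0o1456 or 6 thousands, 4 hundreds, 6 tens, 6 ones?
Convert 0o1456 (octal) → 1×512 + 4×64 + 5×8 + 6 = 814 (decimal)
Convert 6 thousands, 4 hundreds, 6 tens, 6 ones (place-value notation) → 6×1000 + 4×100 + 6×10 + 6 = 6466 (decimal)
Compare 814 vs 6466: larger = 6466
6466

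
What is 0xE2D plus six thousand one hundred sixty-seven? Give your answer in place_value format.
Convert 0xE2D (hexadecimal) → 14×256 + 2×16 + 13 = 3629 (decimal)
Convert six thousand one hundred sixty-seven (English words) → 6×1000 + 1×100 + 67 = 6167 (decimal)
Compute 3629 + 6167 = 9796
Convert 9796 (decimal) → 9796 = 9×1000 + 7×100 + 9×10 + 6 → 9 thousands, 7 hundreds, 9 tens, 6 ones (place-value notation)
9 thousands, 7 hundreds, 9 tens, 6 ones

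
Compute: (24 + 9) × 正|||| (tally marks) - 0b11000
Convert 正|||| (tally marks) → 5 + 4 = 9 (decimal)
Convert 0b11000 (binary) → 16 + 8 = 24 (decimal)
Expression in decimal: (24 + 9) × 9 - 24
Parentheses first: 24 + 9 = 33
Multiply: 33 × 9 = 297
Subtract: 297 - 24 = 273
273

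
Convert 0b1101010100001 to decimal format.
Convert 0b1101010100001 (binary) → 4096 + 2048 + 512 + 128 + 32 + 1 = 6817 (decimal)
6817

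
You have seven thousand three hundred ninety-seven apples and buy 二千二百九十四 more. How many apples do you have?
Convert seven thousand three hundred ninety-seven (English words) → 7×1000 + 3×100 + 97 = 7397 (decimal)
Convert 二千二百九十四 (Chinese numeral) → 2×1000 + 2×100 + 9×10 + 4 = 2294 (decimal)
Compute 7397 + 2294 = 9691
9691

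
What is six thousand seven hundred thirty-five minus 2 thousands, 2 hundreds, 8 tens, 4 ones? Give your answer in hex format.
Convert six thousand seven hundred thirty-five (English words) → 6×1000 + 7×100 + 35 = 6735 (decimal)
Convert 2 thousands, 2 hundreds, 8 tens, 4 ones (place-value notation) → 2×1000 + 2×100 + 8×10 + 4 = 2284 (decimal)
Compute 6735 - 2284 = 4451
Convert 4451 (decimal) → 4451 = 1×4096 + 1×256 + 6×16 + 3 → 0x1163 (hexadecimal)
0x1163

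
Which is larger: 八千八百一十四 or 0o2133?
Convert 八千八百一十四 (Chinese numeral) → 8×1000 + 8×100 + 1×10 + 4 = 8814 (decimal)
Convert 0o2133 (octal) → 2×512 + 1×64 + 3×8 + 3 = 1115 (decimal)
Compare 8814 vs 1115: larger = 8814
8814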